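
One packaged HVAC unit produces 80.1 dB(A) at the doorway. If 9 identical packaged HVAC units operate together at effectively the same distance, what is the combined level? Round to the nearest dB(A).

N identical incoherent sources raise the level by 10·log₁₀ N.
L_total = 80.1 + 10·log₁₀(9) = 80.1 + 9.542 = 89.64 dB(A).

90 dB(A)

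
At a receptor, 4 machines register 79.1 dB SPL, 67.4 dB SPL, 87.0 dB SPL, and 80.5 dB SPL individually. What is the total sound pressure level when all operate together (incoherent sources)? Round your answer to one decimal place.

For uncorrelated sources the intensities add, so convert each level to linear form, sum, and take 10·log₁₀ of the total.
Σ 10^(L/10) = 10^(79.1/10) + 10^(67.4/10) + 10^(87.0/10) + 10^(80.5/10) = 7.002e+08.
L_total = 10·log₁₀(7.002e+08) = 88.45 dB SPL.

88.5 dB SPL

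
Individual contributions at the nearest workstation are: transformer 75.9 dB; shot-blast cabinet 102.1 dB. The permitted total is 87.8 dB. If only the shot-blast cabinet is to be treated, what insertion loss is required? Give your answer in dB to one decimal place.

14.6 dB

Everything except the shot-blast cabinet sums to 10^(75.9/10) = 3.890e+07 in linear terms, 75.90 dB.
To meet 87.8 dB overall, the treated shot-blast cabinet may contribute at most 10^(87.8/10) − 3.890e+07 = 5.637e+08, i.e. 87.51 dB.
So the shot-blast cabinet must be reduced from 102.1 to 87.51 dB: IL = 14.59 dB.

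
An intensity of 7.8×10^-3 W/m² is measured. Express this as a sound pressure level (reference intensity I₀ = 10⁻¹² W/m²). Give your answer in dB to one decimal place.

98.9 dB

L = 10·log₁₀(I/I₀) = 10·log₁₀(7.8×10^-3/10⁻¹²) = 10·log₁₀(7.8×10^9).
L = 10·(0.8921 + 9) = 98.92 dB.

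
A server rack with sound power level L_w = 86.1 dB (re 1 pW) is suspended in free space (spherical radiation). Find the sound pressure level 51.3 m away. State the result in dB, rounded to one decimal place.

The power spreads over a sphere of area 4π·r², so L_p = L_w − 10·log₁₀(4π·r²).
4π·r² = 3.307e+04 m², 10·log₁₀ of that is 45.194 dB.
L_p = 86.1 − 45.194 = 40.91 dB.

40.9 dB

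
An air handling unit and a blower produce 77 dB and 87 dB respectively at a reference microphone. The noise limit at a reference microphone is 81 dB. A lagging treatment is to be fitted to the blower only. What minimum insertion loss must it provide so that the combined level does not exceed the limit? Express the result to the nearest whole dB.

8 dB

The untreated sources together contribute 10^(77/10) = 5.012e+07, i.e. 77.00 dB.
To meet 81 dB overall, the treated blower may contribute at most 10^(81/10) − 5.012e+07 = 7.577e+07, i.e. 78.80 dB.
So the blower must be reduced from 87 to 78.80 dB: IL = 8.20 dB.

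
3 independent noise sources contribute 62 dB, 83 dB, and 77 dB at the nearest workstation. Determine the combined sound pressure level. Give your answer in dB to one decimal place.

84.0 dB

Incoherent sources combine by intensity addition: L_total = 10·log₁₀(Σ 10^(L_i/10)).
Σ 10^(L/10) = 10^(62/10) + 10^(83/10) + 10^(77/10) = 2.512e+08.
L_total = 10·log₁₀(2.512e+08) = 84.00 dB.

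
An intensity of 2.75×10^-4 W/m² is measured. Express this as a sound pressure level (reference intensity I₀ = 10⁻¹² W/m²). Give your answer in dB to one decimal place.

L = 10·log₁₀(I/I₀) = 10·log₁₀(2.75×10^-4/10⁻¹²) = 10·log₁₀(2.75×10^8).
L = 10·(0.4393 + 8) = 84.39 dB.

84.4 dB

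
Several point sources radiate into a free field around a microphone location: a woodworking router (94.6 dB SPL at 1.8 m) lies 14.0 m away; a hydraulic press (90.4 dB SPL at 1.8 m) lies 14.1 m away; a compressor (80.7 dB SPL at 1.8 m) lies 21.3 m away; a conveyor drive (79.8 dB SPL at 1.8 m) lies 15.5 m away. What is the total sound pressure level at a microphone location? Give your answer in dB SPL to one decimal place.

First find each source's level at the receiver (point-source: −20·log₁₀(r/r_ref)), then combine on an intensity basis.
woodworking router: 94.6 − 20·log₁₀(14.0/1.8) = 94.6 − 17.82 = 76.78 dB SPL.
hydraulic press: 90.4 − 20·log₁₀(14.1/1.8) = 90.4 − 17.88 = 72.52 dB SPL.
compressor: 80.7 − 20·log₁₀(21.3/1.8) = 80.7 − 21.46 = 59.24 dB SPL.
conveyor drive: 79.8 − 20·log₁₀(15.5/1.8) = 79.8 − 18.70 = 61.10 dB SPL.
Σ 10^(L/10) = 6.767e+07 → L_total = 10·log₁₀(6.767e+07) = 78.30 dB SPL.

78.3 dB SPL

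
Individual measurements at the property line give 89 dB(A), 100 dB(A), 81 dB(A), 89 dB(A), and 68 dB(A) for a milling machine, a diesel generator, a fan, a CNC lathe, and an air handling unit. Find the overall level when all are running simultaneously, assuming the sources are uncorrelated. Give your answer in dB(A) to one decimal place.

Incoherent sources combine by intensity addition: L_total = 10·log₁₀(Σ 10^(L_i/10)).
Σ 10^(L/10) = 10^(89/10) + 10^(100/10) + 10^(81/10) + 10^(89/10) + 10^(68/10) = 1.172e+10.
L_total = 10·log₁₀(1.172e+10) = 100.69 dB(A).

100.7 dB(A)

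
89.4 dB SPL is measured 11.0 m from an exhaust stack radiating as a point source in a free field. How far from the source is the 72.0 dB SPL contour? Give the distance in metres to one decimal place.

81.5 m

Point-source spreading drops the level by 20·log₁₀(r₂/r₁); inverting, r₂/r₁ = 10^(ΔL/20).
r₂ = 11.0·10^((89.4−72.0)/20) = 11.0·10^(17.4/20) = 81.54 m.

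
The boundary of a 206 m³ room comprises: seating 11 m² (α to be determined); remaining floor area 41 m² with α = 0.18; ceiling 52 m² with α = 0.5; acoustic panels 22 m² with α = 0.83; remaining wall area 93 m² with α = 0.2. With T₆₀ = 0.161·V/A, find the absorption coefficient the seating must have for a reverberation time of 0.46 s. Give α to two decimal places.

A = 0.161·V/T₆₀ = 0.161·206/0.46 = 72.10 m² sabins.
Absorption from the other surfaces = 41·0.18 + 52·0.5 + 22·0.83 + 93·0.2 = 70.24 m², so the seating must supply 1.86 m² over 11 m².
α = 1.86/11 = 0.169.

0.17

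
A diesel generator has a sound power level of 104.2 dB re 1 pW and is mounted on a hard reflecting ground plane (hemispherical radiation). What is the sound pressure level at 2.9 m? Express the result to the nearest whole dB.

87 dB

The power spreads over a hemisphere of area 2π·r², so L_p = L_w − 10·log₁₀(2π·r²).
2π·r² = 52.84 m², 10·log₁₀ of that is 17.230 dB.
L_p = 104.2 − 17.230 = 86.97 dB.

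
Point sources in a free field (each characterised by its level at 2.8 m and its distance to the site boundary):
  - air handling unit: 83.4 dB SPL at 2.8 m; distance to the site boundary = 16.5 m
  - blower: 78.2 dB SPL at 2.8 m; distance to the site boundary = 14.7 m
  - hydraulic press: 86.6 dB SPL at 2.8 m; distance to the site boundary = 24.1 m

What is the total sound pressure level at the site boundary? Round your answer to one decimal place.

71.7 dB SPL

First find each source's level at the receiver (point-source: −20·log₁₀(r/r_ref)), then combine on an intensity basis.
air handling unit: 83.4 − 20·log₁₀(16.5/2.8) = 83.4 − 15.41 = 67.99 dB SPL.
blower: 78.2 − 20·log₁₀(14.7/2.8) = 78.2 − 14.40 = 63.80 dB SPL.
hydraulic press: 86.6 − 20·log₁₀(24.1/2.8) = 86.6 − 18.70 = 67.90 dB SPL.
Σ 10^(L/10) = 1.487e+07 → L_total = 10·log₁₀(1.487e+07) = 71.72 dB SPL.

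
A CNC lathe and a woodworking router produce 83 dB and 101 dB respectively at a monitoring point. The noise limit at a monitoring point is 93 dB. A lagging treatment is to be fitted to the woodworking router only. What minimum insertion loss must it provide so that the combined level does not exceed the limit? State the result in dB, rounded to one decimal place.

The untreated sources together contribute 10^(83/10) = 1.995e+08, i.e. 83.00 dB.
To meet 93 dB overall, the treated woodworking router may contribute at most 10^(93/10) − 1.995e+08 = 1.796e+09, i.e. 92.54 dB.
Required insertion loss = 101 − 92.54 = 8.46 dB.

8.5 dB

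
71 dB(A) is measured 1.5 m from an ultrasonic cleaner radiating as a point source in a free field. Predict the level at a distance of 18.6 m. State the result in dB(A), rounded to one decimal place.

For a point source, L₂ = L₁ − 20·log₁₀(r₂/r₁).
L₂ = 71 − 20·log₁₀(18.6/1.5) = 71 − 21.868 = 49.13 dB(A).

49.1 dB(A)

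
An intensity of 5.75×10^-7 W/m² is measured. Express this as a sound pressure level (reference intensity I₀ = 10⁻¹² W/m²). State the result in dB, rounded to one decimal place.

L = 10·log₁₀(I/I₀) = 10·log₁₀(5.75×10^-7/10⁻¹²) = 10·log₁₀(5.75×10^5).
L = 10·(0.7597 + 5) = 57.60 dB.

57.6 dB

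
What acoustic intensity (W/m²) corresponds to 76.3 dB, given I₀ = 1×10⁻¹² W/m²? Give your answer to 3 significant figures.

4.27e-05 W/m²

L = 10·log₁₀(I/I₀) ⇒ I = I₀·10^(L/10) = 10⁻¹² × 10^7.63.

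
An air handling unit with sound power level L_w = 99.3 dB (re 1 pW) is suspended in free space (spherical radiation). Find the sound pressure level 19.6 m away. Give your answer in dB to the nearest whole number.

62 dB

Free-field spherical radiation: L_p = L_w − 10·log₁₀(4π·r²), r = 19.6 m.
4π·r² = 4827 m², 10·log₁₀ of that is 36.837 dB.
L_p = 99.3 − 36.837 = 62.46 dB.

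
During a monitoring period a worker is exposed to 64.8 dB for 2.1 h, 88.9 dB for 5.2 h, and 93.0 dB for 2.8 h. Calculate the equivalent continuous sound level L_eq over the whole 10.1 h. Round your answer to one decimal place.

89.8 dB

The energy average is taken in the linear domain: L_eq = 10·log₁₀[(Σ tᵢ·10^(Lᵢ/10))/T], T = 10.1 h.
Σ tᵢ·10^(Lᵢ/10) = 2.1·10^(64.8/10) + 5.2·10^(88.9/10) + 2.8·10^(93.0/10) = 9.630e+09.
L_eq = 10·log₁₀(9.630e+09/10.1) = 89.79 dB.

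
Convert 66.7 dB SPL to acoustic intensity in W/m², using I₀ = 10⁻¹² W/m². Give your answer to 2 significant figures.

4.7e-06 W/m²

L = 10·log₁₀(I/I₀) ⇒ I = I₀·10^(L/10) = 10⁻¹² × 10^6.67.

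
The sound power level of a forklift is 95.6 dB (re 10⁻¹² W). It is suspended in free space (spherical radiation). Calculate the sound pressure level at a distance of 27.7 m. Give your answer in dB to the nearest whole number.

56 dB

The power spreads over a sphere of area 4π·r², so L_p = L_w − 10·log₁₀(4π·r²).
4π·r² = 9642 m², 10·log₁₀ of that is 39.842 dB.
L_p = 95.6 − 39.842 = 55.76 dB.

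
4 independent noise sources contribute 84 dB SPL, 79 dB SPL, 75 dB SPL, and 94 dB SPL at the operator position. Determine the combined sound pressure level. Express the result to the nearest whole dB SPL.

Incoherent sources combine by intensity addition: L_total = 10·log₁₀(Σ 10^(L_i/10)).
Σ 10^(L/10) = 10^(84/10) + 10^(79/10) + 10^(75/10) + 10^(94/10) = 2.874e+09.
L_total = 10·log₁₀(2.874e+09) = 94.59 dB SPL.

95 dB SPL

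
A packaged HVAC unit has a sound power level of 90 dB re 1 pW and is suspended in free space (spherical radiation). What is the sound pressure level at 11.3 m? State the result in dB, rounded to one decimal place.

L_p = L_w − 10·log₁₀(4π·r²) with r = 11.3 m.
4π·r² = 1605 m², 10·log₁₀ of that is 32.054 dB.
L_p = 90 − 32.054 = 57.95 dB.

57.9 dB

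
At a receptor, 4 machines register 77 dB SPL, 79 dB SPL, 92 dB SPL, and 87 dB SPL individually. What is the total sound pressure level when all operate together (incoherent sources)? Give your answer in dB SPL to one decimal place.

For uncorrelated sources the intensities add, so convert each level to linear form, sum, and take 10·log₁₀ of the total.
Σ 10^(L/10) = 10^(77/10) + 10^(79/10) + 10^(92/10) + 10^(87/10) = 2.216e+09.
L_total = 10·log₁₀(2.216e+09) = 93.45 dB SPL.

93.5 dB SPL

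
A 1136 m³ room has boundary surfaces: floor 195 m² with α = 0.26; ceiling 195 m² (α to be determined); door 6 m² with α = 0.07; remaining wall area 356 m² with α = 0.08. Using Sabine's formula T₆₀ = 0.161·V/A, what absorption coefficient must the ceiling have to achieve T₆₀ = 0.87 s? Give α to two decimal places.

0.67

Required total absorption A = 0.161·1136/0.87 = 210.23 m².
Absorption from the other surfaces = 195·0.26 + 6·0.07 + 356·0.08 = 79.60 m², so the ceiling must supply 130.63 m² over 195 m².
α = 130.63/195 = 0.670.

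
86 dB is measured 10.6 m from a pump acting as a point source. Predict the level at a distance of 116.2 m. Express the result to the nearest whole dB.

Spherical spreading from a point source gives a 20·log₁₀(r₂/r₁) drop.
L₂ = 86 − 20·log₁₀(116.2/10.6) = 86 − 20.798 = 65.20 dB.

65 dB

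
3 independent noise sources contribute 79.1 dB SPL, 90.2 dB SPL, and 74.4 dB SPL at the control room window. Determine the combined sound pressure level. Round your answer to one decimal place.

For uncorrelated sources the intensities add, so convert each level to linear form, sum, and take 10·log₁₀ of the total.
Σ 10^(L/10) = 10^(79.1/10) + 10^(90.2/10) + 10^(74.4/10) = 1.156e+09.
L_total = 10·log₁₀(1.156e+09) = 90.63 dB SPL.

90.6 dB SPL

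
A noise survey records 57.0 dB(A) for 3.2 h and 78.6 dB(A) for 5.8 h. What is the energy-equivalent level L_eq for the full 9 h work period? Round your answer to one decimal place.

The energy average is taken in the linear domain: L_eq = 10·log₁₀[(Σ tᵢ·10^(Lᵢ/10))/T], T = 9 h.
Σ tᵢ·10^(Lᵢ/10) = 3.2·10^(57.0/10) + 5.8·10^(78.6/10) = 4.218e+08.
L_eq = 10·log₁₀(4.218e+08/9) = 76.71 dB(A).

76.7 dB(A)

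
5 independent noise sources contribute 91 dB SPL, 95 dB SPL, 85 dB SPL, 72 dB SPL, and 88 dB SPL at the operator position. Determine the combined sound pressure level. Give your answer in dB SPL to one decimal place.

Incoherent sources combine by intensity addition: L_total = 10·log₁₀(Σ 10^(L_i/10)).
Σ 10^(L/10) = 10^(91/10) + 10^(95/10) + 10^(85/10) + 10^(72/10) + 10^(88/10) = 5.384e+09.
L_total = 10·log₁₀(5.384e+09) = 97.31 dB SPL.

97.3 dB SPL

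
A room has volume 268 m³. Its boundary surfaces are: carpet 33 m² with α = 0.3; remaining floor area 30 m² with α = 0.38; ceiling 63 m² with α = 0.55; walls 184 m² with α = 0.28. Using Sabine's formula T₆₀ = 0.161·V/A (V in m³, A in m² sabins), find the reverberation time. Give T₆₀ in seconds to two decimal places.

0.40 s

Summing Sᵢαᵢ: 33·0.3 + 30·0.38 + 63·0.55 + 184·0.28 = 107.47 m².
T₆₀ = 0.161 × 268 / 107.47 = 0.401 s.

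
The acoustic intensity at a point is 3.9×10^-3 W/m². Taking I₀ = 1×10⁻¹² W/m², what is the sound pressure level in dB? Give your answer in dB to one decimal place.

95.9 dB

Dividing by I₀ shifts the exponent by 12: I/I₀ = 3.9×10^9.
L = 10·(0.5911 + 9) = 95.91 dB.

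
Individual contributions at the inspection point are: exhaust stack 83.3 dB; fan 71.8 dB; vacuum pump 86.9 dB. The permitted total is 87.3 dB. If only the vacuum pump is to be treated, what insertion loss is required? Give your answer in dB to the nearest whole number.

2 dB

The untreated sources together contribute 10^(83.3/10) + 10^(71.8/10) = 2.289e+08, i.e. 83.60 dB.
To meet 87.3 dB overall, the treated vacuum pump may contribute at most 10^(87.3/10) − 2.289e+08 = 3.081e+08, i.e. 84.89 dB.
So the vacuum pump must be reduced from 86.9 to 84.89 dB: IL = 2.01 dB.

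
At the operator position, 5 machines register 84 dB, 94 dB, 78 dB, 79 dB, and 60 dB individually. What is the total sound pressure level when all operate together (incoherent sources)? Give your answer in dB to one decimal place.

For uncorrelated sources the intensities add, so convert each level to linear form, sum, and take 10·log₁₀ of the total.
Σ 10^(L/10) = 10^(84/10) + 10^(94/10) + 10^(78/10) + 10^(79/10) + 10^(60/10) = 2.907e+09.
L_total = 10·log₁₀(2.907e+09) = 94.63 dB.

94.6 dB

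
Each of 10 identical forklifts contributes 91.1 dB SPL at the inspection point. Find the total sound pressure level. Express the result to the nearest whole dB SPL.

With 10 equal, uncorrelated contributions the intensity is 10× that of one unit, giving a rise of 10·log₁₀ 10.
L_total = 91.1 + 10·log₁₀(10) = 91.1 + 10.000 = 101.10 dB SPL.

101 dB SPL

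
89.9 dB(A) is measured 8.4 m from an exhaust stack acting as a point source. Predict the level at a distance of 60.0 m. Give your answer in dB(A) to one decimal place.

Spherical spreading from a point source gives a 20·log₁₀(r₂/r₁) drop.
L₂ = 89.9 − 20·log₁₀(60.0/8.4) = 89.9 − 17.077 = 72.82 dB(A).

72.8 dB(A)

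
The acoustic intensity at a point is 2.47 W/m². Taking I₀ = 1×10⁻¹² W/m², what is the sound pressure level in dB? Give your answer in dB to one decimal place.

123.9 dB

I/I₀ = 2.47/10⁻¹² = 2.47×10^12, and L = 10·log₁₀(I/I₀).
L = 10·(0.3927 + 12) = 123.93 dB.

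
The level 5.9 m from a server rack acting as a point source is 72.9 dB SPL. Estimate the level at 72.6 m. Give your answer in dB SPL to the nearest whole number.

For a point source, L₂ = L₁ − 20·log₁₀(r₂/r₁).
L₂ = 72.9 − 20·log₁₀(72.6/5.9) = 72.9 − 21.802 = 51.10 dB SPL.

51 dB SPL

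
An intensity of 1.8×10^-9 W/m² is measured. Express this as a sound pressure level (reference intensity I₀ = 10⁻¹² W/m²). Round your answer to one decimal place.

L = 10·log₁₀(I/I₀) = 10·log₁₀(1.8×10^-9/10⁻¹²) = 10·log₁₀(1.8×10^3).
L = 10·(0.2553 + 3) = 32.55 dB.

32.6 dB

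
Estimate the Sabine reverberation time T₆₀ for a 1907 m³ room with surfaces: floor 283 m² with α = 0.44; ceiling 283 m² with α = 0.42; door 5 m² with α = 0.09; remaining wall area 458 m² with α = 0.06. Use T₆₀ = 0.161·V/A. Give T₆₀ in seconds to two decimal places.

Total absorption A = 283·0.44 + 283·0.42 + 5·0.09 + 458·0.06 = 271.31 m² sabins.
T₆₀ = 0.161·V/A = 0.161·1907/271.31 = 1.132 s.

1.13 s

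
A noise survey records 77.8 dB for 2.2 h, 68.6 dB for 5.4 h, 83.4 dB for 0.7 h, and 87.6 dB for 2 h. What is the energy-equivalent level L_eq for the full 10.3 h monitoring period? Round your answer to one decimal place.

81.6 dB

L_eq = 10·log₁₀[(1/T)·Σ tᵢ·10^(Lᵢ/10)] with T = 10.3 h.
Σ tᵢ·10^(Lᵢ/10) = 2.2·10^(77.8/10) + 5.4·10^(68.6/10) + 0.7·10^(83.4/10) + 2·10^(87.6/10) = 1.476e+09.
L_eq = 10·log₁₀(1.476e+09/10.3) = 81.56 dB.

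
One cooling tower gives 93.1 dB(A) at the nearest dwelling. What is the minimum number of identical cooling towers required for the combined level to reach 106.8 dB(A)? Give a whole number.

24

N identical sources give L₁ + 10·log₁₀ N, so require 10·log₁₀ N ≥ 106.8 − 93.1 = 13.7 dB.
N ≥ 10^(13.7/10) = 23.442, so N = 24.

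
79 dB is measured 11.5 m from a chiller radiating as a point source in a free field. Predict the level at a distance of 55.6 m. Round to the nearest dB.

65 dB

For a point source, L₂ = L₁ − 20·log₁₀(r₂/r₁).
L₂ = 79 − 20·log₁₀(55.6/11.5) = 79 − 13.688 = 65.31 dB.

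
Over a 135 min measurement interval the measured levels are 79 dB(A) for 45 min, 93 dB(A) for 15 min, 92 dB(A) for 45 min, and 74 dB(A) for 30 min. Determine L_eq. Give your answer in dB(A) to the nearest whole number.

89 dB(A)

The energy average is taken in the linear domain: L_eq = 10·log₁₀[(Σ tᵢ·10^(Lᵢ/10))/T], T = 135 min.
Σ tᵢ·10^(Lᵢ/10) = 45·10^(79/10) + 15·10^(93/10) + 45·10^(92/10) + 30·10^(74/10) = 1.056e+11.
L_eq = 10·log₁₀(1.056e+11/135) = 88.93 dB(A).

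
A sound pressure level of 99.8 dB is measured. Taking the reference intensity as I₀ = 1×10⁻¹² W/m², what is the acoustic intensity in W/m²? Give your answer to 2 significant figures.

I/I₀ = 10^(99.8/10) = 9.55e+09, so I = 9.55e+09 × 10⁻¹² W/m².

0.0095 W/m²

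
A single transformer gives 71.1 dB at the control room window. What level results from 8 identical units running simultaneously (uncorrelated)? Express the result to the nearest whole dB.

N identical incoherent sources raise the level by 10·log₁₀ N.
L_total = 71.1 + 10·log₁₀(8) = 71.1 + 9.031 = 80.13 dB.

80 dB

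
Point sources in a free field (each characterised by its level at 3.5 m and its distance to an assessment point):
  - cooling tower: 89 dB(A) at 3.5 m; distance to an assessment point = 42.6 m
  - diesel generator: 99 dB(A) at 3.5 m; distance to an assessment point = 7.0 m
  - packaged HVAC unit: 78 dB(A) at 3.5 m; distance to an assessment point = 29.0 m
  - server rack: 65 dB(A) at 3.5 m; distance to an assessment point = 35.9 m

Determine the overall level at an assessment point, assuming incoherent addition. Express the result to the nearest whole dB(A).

Propagate each source to the receiver with L = L_ref − 20·log₁₀(r/r_ref), then add intensities.
cooling tower: 89 − 20·log₁₀(42.6/3.5) = 89 − 21.71 = 67.29 dB(A).
diesel generator: 99 − 20·log₁₀(7.0/3.5) = 99 − 6.02 = 92.98 dB(A).
packaged HVAC unit: 78 − 20·log₁₀(29.0/3.5) = 78 − 18.37 = 59.63 dB(A).
server rack: 65 − 20·log₁₀(35.9/3.5) = 65 − 20.22 = 44.78 dB(A).
Σ 10^(L/10) = 1.992e+09 → L_total = 10·log₁₀(1.992e+09) = 92.99 dB(A).

93 dB(A)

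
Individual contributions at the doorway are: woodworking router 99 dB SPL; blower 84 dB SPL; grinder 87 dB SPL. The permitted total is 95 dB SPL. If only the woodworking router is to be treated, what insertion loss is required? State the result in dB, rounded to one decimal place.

5.2 dB

Fixed contribution from the other sources: Σ 10^(L/10) = 10^(84/10) + 10^(87/10) = 7.524e+08 (88.76 dB SPL).
The limit corresponds to 10^(95/10) = 3.162e+09; subtracting the fixed part leaves 2.410e+09 for the woodworking router, i.e. 93.82 dB SPL.
So the woodworking router must be reduced from 99 to 93.82 dB SPL: IL = 5.18 dB.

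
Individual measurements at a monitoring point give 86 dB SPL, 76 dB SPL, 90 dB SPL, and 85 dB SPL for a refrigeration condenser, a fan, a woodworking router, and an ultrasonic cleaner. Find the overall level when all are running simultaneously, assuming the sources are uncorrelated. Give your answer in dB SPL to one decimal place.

Incoherent sources combine by intensity addition: L_total = 10·log₁₀(Σ 10^(L_i/10)).
Σ 10^(L/10) = 10^(86/10) + 10^(76/10) + 10^(90/10) + 10^(85/10) = 1.754e+09.
L_total = 10·log₁₀(1.754e+09) = 92.44 dB SPL.

92.4 dB SPL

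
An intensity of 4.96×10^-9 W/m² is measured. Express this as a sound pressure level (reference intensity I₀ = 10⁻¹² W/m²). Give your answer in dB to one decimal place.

37.0 dB

I/I₀ = 4.96×10^-9/10⁻¹² = 4.96×10^3, and L = 10·log₁₀(I/I₀).
L = 10·(0.6955 + 3) = 36.95 dB.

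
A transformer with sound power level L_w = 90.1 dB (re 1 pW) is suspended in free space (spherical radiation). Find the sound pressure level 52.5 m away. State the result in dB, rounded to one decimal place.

The power spreads over a sphere of area 4π·r², so L_p = L_w − 10·log₁₀(4π·r²).
4π·r² = 3.464e+04 m², 10·log₁₀ of that is 45.395 dB.
L_p = 90.1 − 45.395 = 44.70 dB.

44.7 dB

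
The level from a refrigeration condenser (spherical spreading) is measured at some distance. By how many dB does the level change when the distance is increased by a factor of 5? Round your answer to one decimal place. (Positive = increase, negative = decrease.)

Point-source spreading: ΔL = −20·log₁₀(r₂/r₁).
ΔL = −20·log₁₀(5) = -13.98 dB.

-14.0 dB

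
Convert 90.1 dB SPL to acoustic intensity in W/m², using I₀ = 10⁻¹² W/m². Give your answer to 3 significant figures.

I/I₀ = 10^(90.1/10) = 1.023e+09, so I = 1.023e+09 × 10⁻¹² W/m².

0.00102 W/m²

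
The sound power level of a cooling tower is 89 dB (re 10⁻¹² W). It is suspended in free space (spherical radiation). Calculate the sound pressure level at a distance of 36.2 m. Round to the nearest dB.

Free-field spherical radiation: L_p = L_w − 10·log₁₀(4π·r²), r = 36.2 m.
4π·r² = 1.647e+04 m², 10·log₁₀ of that is 42.166 dB.
L_p = 89 − 42.166 = 46.83 dB.

47 dB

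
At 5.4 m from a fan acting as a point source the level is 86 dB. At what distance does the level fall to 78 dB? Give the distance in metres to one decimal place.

The 8.0 dB drop corresponds to a distance ratio of 10^(8.0/20) for a point source.
r₂ = 5.4·10^((86−78)/20) = 5.4·10^(8.0/20) = 13.56 m.

13.6 m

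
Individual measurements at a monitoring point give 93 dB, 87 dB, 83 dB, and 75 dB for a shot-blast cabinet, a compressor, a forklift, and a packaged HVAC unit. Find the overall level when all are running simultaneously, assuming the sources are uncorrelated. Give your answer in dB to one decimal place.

For uncorrelated sources the intensities add, so convert each level to linear form, sum, and take 10·log₁₀ of the total.
Σ 10^(L/10) = 10^(93/10) + 10^(87/10) + 10^(83/10) + 10^(75/10) = 2.728e+09.
L_total = 10·log₁₀(2.728e+09) = 94.36 dB.

94.4 dB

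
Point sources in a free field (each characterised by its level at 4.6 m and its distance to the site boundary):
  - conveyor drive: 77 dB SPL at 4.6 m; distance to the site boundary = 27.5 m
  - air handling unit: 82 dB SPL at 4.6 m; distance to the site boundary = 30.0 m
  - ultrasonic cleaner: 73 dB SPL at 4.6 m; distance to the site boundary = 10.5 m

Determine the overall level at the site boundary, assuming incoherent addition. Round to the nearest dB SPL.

Apply inverse-square spreading to bring every level to the receiver, then sum 10^(L/10).
conveyor drive: 77 − 20·log₁₀(27.5/4.6) = 77 − 15.53 = 61.47 dB SPL.
air handling unit: 82 − 20·log₁₀(30.0/4.6) = 82 − 16.29 = 65.71 dB SPL.
ultrasonic cleaner: 73 − 20·log₁₀(10.5/4.6) = 73 − 7.17 = 65.83 dB SPL.
Σ 10^(L/10) = 8.958e+06 → L_total = 10·log₁₀(8.958e+06) = 69.52 dB SPL.

70 dB SPL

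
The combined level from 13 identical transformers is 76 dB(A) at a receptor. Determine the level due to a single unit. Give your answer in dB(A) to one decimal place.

64.9 dB(A)

13 equal contributions raise the level by 10·log₁₀ 13 = 11.139 dB, so each unit alone gives 76 − 11.139.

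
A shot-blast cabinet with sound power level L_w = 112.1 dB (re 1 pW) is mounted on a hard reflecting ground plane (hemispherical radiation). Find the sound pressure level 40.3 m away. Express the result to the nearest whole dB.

72 dB

Free-field hemispherical radiation: L_p = L_w − 10·log₁₀(2π·r²), r = 40.3 m.
2π·r² = 1.02e+04 m², 10·log₁₀ of that is 40.088 dB.
L_p = 112.1 − 40.088 = 72.01 dB.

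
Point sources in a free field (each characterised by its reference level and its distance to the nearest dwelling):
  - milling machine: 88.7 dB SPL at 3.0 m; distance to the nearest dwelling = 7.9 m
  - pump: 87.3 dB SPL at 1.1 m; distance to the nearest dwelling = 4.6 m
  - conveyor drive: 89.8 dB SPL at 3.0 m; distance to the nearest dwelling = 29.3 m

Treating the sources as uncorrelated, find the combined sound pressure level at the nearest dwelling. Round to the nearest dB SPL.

Propagate each source to the receiver with L = L_ref − 20·log₁₀(r/r_ref), then add intensities.
milling machine: 88.7 − 20·log₁₀(7.9/3.0) = 88.7 − 8.41 = 80.29 dB SPL.
pump: 87.3 − 20·log₁₀(4.6/1.1) = 87.3 − 12.43 = 74.87 dB SPL.
conveyor drive: 89.8 − 20·log₁₀(29.3/3.0) = 89.8 − 19.79 = 70.01 dB SPL.
Σ 10^(L/10) = 1.476e+08 → L_total = 10·log₁₀(1.476e+08) = 81.69 dB SPL.

82 dB SPL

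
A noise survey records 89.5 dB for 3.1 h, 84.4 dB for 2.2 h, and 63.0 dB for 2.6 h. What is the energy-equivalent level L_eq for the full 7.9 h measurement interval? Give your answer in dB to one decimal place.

86.3 dB

The energy average is taken in the linear domain: L_eq = 10·log₁₀[(Σ tᵢ·10^(Lᵢ/10))/T], T = 7.9 h.
Σ tᵢ·10^(Lᵢ/10) = 3.1·10^(89.5/10) + 2.2·10^(84.4/10) + 2.6·10^(63.0/10) = 3.374e+09.
L_eq = 10·log₁₀(3.374e+09/7.9) = 86.31 dB.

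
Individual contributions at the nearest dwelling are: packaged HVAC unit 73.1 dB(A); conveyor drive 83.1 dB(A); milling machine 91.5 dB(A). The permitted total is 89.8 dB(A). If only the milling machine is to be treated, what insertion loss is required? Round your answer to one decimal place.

Fixed contribution from the other sources: Σ 10^(L/10) = 10^(73.1/10) + 10^(83.1/10) = 2.246e+08 (83.51 dB(A)).
To meet 89.8 dB(A) overall, the treated milling machine may contribute at most 10^(89.8/10) − 2.246e+08 = 7.304e+08, i.e. 88.64 dB(A).
So the milling machine must be reduced from 91.5 to 88.64 dB(A): IL = 2.86 dB.

2.9 dB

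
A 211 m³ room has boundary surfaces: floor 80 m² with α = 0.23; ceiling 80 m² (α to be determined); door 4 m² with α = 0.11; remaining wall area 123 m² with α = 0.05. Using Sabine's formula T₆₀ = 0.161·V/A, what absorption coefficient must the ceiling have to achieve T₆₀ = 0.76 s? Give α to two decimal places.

0.25

A = 0.161·V/T₆₀ = 0.161·211/0.76 = 44.70 m² sabins.
Absorption from the other surfaces = 80·0.23 + 4·0.11 + 123·0.05 = 24.99 m², so the ceiling must supply 19.71 m² over 80 m².
α = 19.71/80 = 0.246.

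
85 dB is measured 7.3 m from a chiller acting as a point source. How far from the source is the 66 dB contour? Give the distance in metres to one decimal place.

The 19.0 dB drop corresponds to a distance ratio of 10^(19.0/20) for a point source.
r₂ = 7.3·10^((85−66)/20) = 7.3·10^(19.0/20) = 65.06 m.

65.1 m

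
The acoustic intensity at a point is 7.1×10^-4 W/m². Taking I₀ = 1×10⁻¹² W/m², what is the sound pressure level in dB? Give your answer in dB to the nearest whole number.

I/I₀ = 7.1×10^-4/10⁻¹² = 7.1×10^8, and L = 10·log₁₀(I/I₀).
L = 10·(0.8513 + 8) = 88.51 dB.

89 dB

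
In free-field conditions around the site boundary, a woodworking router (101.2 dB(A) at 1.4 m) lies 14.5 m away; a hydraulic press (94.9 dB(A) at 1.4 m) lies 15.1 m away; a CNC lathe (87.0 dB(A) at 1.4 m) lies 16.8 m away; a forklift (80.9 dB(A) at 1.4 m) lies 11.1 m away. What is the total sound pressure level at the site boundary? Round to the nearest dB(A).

Propagate each source to the receiver with L = L_ref − 20·log₁₀(r/r_ref), then add intensities.
woodworking router: 101.2 − 20·log₁₀(14.5/1.4) = 101.2 − 20.30 = 80.90 dB(A).
hydraulic press: 94.9 − 20·log₁₀(15.1/1.4) = 94.9 − 20.66 = 74.24 dB(A).
CNC lathe: 87.0 − 20·log₁₀(16.8/1.4) = 87.0 − 21.58 = 65.42 dB(A).
forklift: 80.9 − 20·log₁₀(11.1/1.4) = 80.9 − 17.98 = 62.92 dB(A).
Σ 10^(L/10) = 1.549e+08 → L_total = 10·log₁₀(1.549e+08) = 81.90 dB(A).

82 dB(A)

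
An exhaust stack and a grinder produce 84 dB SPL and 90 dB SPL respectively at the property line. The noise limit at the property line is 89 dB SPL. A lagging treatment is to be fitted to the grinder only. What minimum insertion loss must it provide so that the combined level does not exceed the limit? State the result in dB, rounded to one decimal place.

2.7 dB

The untreated sources together contribute 10^(84/10) = 2.512e+08, i.e. 84.00 dB SPL.
The limit corresponds to 10^(89/10) = 7.943e+08; subtracting the fixed part leaves 5.431e+08 for the grinder, i.e. 87.35 dB SPL.
So the grinder must be reduced from 90 to 87.35 dB SPL: IL = 2.65 dB.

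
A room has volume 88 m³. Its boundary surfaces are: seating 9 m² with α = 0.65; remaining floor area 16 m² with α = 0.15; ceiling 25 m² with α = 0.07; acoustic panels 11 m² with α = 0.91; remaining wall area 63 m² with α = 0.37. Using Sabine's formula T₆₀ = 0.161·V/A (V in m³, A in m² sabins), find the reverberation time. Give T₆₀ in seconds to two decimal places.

A = Σ Sᵢαᵢ = 9·0.65 + 16·0.15 + 25·0.07 + 11·0.91 + 63·0.37 = 43.32 m².
T₆₀ = 0.161 × 88 / 43.32 = 0.327 s.

0.33 s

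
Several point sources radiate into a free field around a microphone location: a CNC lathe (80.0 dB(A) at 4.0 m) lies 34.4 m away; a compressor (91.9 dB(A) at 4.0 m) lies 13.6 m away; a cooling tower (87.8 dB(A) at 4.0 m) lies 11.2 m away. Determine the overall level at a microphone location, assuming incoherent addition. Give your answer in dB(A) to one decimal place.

83.3 dB(A)

Propagate each source to the receiver with L = L_ref − 20·log₁₀(r/r_ref), then add intensities.
CNC lathe: 80.0 − 20·log₁₀(34.4/4.0) = 80.0 − 18.69 = 61.31 dB(A).
compressor: 91.9 − 20·log₁₀(13.6/4.0) = 91.9 − 10.63 = 81.27 dB(A).
cooling tower: 87.8 − 20·log₁₀(11.2/4.0) = 87.8 − 8.94 = 78.86 dB(A).
Σ 10^(L/10) = 2.122e+08 → L_total = 10·log₁₀(2.122e+08) = 83.27 dB(A).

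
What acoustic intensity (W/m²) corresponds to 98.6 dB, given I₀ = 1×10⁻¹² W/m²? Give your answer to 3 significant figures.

L = 10·log₁₀(I/I₀) ⇒ I = I₀·10^(L/10) = 10⁻¹² × 10^9.86.

0.00724 W/m²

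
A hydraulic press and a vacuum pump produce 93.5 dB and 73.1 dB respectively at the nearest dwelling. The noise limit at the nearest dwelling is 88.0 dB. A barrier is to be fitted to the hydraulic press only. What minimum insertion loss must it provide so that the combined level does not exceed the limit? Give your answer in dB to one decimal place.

5.6 dB

The untreated sources together contribute 10^(73.1/10) = 2.042e+07, i.e. 73.10 dB.
To meet 88.0 dB overall, the treated hydraulic press may contribute at most 10^(88.0/10) − 2.042e+07 = 6.105e+08, i.e. 87.86 dB.
Required insertion loss = 93.5 − 87.86 = 5.64 dB.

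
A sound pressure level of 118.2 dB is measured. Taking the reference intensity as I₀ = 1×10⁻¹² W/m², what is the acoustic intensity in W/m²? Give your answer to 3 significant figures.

I/I₀ = 10^(118.2/10) = 6.607e+11, so I = 6.607e+11 × 10⁻¹² W/m².

0.661 W/m²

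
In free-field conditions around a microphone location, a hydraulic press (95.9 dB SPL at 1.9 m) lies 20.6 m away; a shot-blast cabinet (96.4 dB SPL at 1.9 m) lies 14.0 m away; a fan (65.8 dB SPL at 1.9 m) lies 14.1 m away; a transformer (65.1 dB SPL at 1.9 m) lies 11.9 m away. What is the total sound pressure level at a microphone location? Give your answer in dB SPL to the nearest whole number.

81 dB SPL

First find each source's level at the receiver (point-source: −20·log₁₀(r/r_ref)), then combine on an intensity basis.
hydraulic press: 95.9 − 20·log₁₀(20.6/1.9) = 95.9 − 20.70 = 75.20 dB SPL.
shot-blast cabinet: 96.4 − 20·log₁₀(14.0/1.9) = 96.4 − 17.35 = 79.05 dB SPL.
fan: 65.8 − 20·log₁₀(14.1/1.9) = 65.8 − 17.41 = 48.39 dB SPL.
transformer: 65.1 − 20·log₁₀(11.9/1.9) = 65.1 − 15.94 = 49.16 dB SPL.
Σ 10^(L/10) = 1.136e+08 → L_total = 10·log₁₀(1.136e+08) = 80.56 dB SPL.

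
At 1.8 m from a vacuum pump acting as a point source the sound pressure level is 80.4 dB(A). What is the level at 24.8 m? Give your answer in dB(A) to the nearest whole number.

58 dB(A)

For a point source, L₂ = L₁ − 20·log₁₀(r₂/r₁).
L₂ = 80.4 − 20·log₁₀(24.8/1.8) = 80.4 − 22.784 = 57.62 dB(A).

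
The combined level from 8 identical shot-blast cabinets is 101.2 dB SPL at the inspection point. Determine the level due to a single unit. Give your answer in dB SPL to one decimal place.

For N identical incoherent sources L_total = L₁ + 10·log₁₀ N, so L₁ = 101.2 − 10·log₁₀(8) = 101.2 − 9.031.

92.2 dB SPL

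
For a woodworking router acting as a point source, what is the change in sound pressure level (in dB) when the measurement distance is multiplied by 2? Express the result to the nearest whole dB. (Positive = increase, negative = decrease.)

-6 dB

A point source loses 6 dB per doubling of distance; generally ΔL = −20·log₁₀(r₂/r₁).
ΔL = −20·log₁₀(2) = -6.02 dB.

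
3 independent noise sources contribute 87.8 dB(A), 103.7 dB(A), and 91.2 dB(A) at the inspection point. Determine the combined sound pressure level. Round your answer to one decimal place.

104.0 dB(A)

For uncorrelated sources the intensities add, so convert each level to linear form, sum, and take 10·log₁₀ of the total.
Σ 10^(L/10) = 10^(87.8/10) + 10^(103.7/10) + 10^(91.2/10) = 2.536e+10.
L_total = 10·log₁₀(2.536e+10) = 104.04 dB(A).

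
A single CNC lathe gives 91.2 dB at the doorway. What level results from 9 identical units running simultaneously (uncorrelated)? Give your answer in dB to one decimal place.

N identical incoherent sources raise the level by 10·log₁₀ N.
L_total = 91.2 + 10·log₁₀(9) = 91.2 + 9.542 = 100.74 dB.

100.7 dB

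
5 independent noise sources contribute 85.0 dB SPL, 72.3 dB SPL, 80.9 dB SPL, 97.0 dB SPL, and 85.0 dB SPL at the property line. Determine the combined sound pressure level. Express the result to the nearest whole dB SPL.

98 dB SPL

For uncorrelated sources the intensities add, so convert each level to linear form, sum, and take 10·log₁₀ of the total.
Σ 10^(L/10) = 10^(85.0/10) + 10^(72.3/10) + 10^(80.9/10) + 10^(97.0/10) + 10^(85.0/10) = 5.784e+09.
L_total = 10·log₁₀(5.784e+09) = 97.62 dB SPL.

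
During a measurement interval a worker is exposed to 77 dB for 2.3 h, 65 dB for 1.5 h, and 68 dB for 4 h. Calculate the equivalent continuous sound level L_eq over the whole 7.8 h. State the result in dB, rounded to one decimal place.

72.7 dB

The energy average is taken in the linear domain: L_eq = 10·log₁₀[(Σ tᵢ·10^(Lᵢ/10))/T], T = 7.8 h.
Σ tᵢ·10^(Lᵢ/10) = 2.3·10^(77/10) + 1.5·10^(65/10) + 4·10^(68/10) = 1.453e+08.
L_eq = 10·log₁₀(1.453e+08/7.8) = 72.70 dB.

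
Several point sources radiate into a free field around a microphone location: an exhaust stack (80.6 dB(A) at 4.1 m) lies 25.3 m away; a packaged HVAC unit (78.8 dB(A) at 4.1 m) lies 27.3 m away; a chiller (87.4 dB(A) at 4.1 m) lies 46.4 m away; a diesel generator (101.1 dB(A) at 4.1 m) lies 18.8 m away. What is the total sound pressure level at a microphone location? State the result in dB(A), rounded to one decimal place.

87.9 dB(A)

Propagate each source to the receiver with L = L_ref − 20·log₁₀(r/r_ref), then add intensities.
exhaust stack: 80.6 − 20·log₁₀(25.3/4.1) = 80.6 − 15.81 = 64.79 dB(A).
packaged HVAC unit: 78.8 − 20·log₁₀(27.3/4.1) = 78.8 − 16.47 = 62.33 dB(A).
chiller: 87.4 − 20·log₁₀(46.4/4.1) = 87.4 − 21.07 = 66.33 dB(A).
diesel generator: 101.1 − 20·log₁₀(18.8/4.1) = 101.1 − 13.23 = 87.87 dB(A).
Σ 10^(L/10) = 6.217e+08 → L_total = 10·log₁₀(6.217e+08) = 87.94 dB(A).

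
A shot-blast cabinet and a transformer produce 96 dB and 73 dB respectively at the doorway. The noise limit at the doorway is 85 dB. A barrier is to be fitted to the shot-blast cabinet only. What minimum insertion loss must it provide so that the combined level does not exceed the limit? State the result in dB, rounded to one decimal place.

Everything except the shot-blast cabinet sums to 10^(73/10) = 1.995e+07 in linear terms, 73.00 dB.
To meet 85 dB overall, the treated shot-blast cabinet may contribute at most 10^(85/10) − 1.995e+07 = 2.963e+08, i.e. 84.72 dB.
So the shot-blast cabinet must be reduced from 96 to 84.72 dB: IL = 11.28 dB.

11.3 dB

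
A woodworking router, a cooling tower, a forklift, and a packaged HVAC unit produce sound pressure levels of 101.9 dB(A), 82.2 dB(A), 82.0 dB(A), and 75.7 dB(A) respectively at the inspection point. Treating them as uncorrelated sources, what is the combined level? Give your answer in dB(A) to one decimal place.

102.0 dB(A)

Incoherent sources combine by intensity addition: L_total = 10·log₁₀(Σ 10^(L_i/10)).
Σ 10^(L/10) = 10^(101.9/10) + 10^(82.2/10) + 10^(82.0/10) + 10^(75.7/10) = 1.585e+10.
L_total = 10·log₁₀(1.585e+10) = 102.00 dB(A).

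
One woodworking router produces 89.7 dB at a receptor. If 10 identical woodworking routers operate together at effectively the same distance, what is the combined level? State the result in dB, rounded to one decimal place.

With 10 equal, uncorrelated contributions the intensity is 10× that of one unit, giving a rise of 10·log₁₀ 10.
L_total = 89.7 + 10·log₁₀(10) = 89.7 + 10.000 = 99.70 dB.

99.7 dB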